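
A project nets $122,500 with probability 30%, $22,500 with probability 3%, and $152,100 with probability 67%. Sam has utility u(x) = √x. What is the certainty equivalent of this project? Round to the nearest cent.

E[u] = 0.3·√122500 + 0.03·√22500 + 0.67·√152100 = 0.3·350 + 0.03·150 + 0.67·390 = 370.8
CE = (370.8)² = 137492.64

$137,492.64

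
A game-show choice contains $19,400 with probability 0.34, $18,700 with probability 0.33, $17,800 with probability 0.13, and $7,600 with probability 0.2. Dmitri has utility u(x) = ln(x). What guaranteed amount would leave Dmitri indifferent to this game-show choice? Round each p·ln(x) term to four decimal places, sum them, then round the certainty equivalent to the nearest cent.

$15,713.89

E[u] = 0.34·ln(19400) + 0.33·ln(18700) + 0.13·ln(17800) + 0.2·ln(7600) = 3.3568 + 3.2460 + 1.2723 + 1.7872 = 9.6623
CE = e^9.6623 ≈ 15713.89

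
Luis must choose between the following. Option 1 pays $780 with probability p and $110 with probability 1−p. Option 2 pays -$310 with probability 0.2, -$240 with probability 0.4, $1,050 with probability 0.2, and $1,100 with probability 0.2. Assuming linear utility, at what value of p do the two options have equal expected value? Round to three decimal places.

p = 0.242

EV(Option 2) = 0.2 × (-310) + 0.4 × (-240) + 0.2 × 1050 + 0.2 × 1100 = -62 − 96 + 210 + 220 = 272
p·780 + (1−p)·110 = 272
670p + 110 = 272
p = (272 − 110) / 670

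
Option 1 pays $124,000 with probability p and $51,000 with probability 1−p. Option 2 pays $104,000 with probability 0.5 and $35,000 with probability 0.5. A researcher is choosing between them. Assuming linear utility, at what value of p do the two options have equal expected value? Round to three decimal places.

EV(Option 2) = 0.5 × 104000 + 0.5 × 35000 = 52000 + 17500 = 69500
p·124000 + (1−p)·51000 = 69500
73000p + 51000 = 69500
p = (69500 − 51000) / 73000

p = 0.253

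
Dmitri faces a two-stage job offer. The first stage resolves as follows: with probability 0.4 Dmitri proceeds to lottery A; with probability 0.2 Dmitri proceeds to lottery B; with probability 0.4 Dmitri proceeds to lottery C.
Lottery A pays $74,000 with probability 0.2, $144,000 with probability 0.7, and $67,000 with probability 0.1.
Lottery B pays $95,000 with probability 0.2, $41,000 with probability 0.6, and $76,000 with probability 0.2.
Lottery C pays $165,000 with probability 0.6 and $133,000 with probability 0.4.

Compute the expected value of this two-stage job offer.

EV(A) = 0.2 × 74000 + 0.7 × 144000 + 0.1 × 67000 = 14800 + 100800 + 6700 = 122300
EV(B) = 0.2 × 95000 + 0.6 × 41000 + 0.2 × 76000 = 19000 + 24600 + 15200 = 58800
EV(C) = 0.6 × 165000 + 0.4 × 133000 = 99000 + 53200 = 152200
Overall = 0.4 × 122300 + 0.2 × 58800 + 0.4 × 152200 = 48920 + 11760 + 60880 = 121560

$121,560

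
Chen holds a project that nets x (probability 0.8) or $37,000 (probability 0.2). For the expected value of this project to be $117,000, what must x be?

x = $137,000

0.8·x + 0.2·37000 = 117000
0.8·x = 117000 − 7400 = 109600
x = 109600 / 0.8 = 137000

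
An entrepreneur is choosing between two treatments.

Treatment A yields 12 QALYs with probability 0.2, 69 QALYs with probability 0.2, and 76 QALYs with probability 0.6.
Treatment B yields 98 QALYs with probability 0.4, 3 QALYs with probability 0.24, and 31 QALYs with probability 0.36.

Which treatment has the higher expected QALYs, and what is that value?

Treatment A = 0.2 × 12 + 0.2 × 69 + 0.6 × 76 = 2.4 + 13.8 + 45.6 = 61.8
Treatment B = 0.4 × 98 + 0.24 × 3 + 0.36 × 31 = 39.2 + 0.72 + 11.16 = 51.08

Treatment A (61.8 QALYs)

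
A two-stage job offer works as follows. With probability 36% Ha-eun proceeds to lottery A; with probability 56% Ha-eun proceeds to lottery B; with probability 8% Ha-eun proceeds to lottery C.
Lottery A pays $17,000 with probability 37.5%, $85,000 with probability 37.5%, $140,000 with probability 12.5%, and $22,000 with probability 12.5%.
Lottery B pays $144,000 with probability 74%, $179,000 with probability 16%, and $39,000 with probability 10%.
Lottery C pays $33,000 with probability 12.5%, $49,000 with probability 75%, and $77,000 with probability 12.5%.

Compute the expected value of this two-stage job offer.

EV(A) = 0.375 × 17000 + 0.375 × 85000 + 0.125 × 140000 + 0.125 × 22000 = 6375 + 31875 + 17500 + 2750 = 58500
EV(B) = 0.74 × 144000 + 0.16 × 179000 + 0.1 × 39000 = 106560 + 28640 + 3900 = 139100
EV(C) = 0.125 × 33000 + 0.75 × 49000 + 0.125 × 77000 = 4125 + 36750 + 9625 = 50500
Overall = 0.36 × 58500 + 0.56 × 139100 + 0.08 × 50500 = 21060 + 77896 + 4040 = 102996

$102,996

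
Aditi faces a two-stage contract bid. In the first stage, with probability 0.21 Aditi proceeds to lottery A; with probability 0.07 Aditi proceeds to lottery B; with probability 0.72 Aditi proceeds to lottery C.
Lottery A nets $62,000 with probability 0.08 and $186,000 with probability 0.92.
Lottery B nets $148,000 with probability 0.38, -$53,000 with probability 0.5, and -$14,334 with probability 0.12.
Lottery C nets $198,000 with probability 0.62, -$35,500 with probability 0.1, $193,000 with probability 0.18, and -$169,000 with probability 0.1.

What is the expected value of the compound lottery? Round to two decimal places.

$137,614.19

EV(A) = 0.08 × 62000 + 0.92 × 186000 = 4960 + 171120 = 176080
EV(B) = 0.38 × 148000 + 0.5 × (-53000) + 0.12 × (-14334) = 56240 − 26500 − 1720.08 = 28019.92
EV(C) = 0.62 × 198000 + 0.1 × (-35500) + 0.18 × 193000 + 0.1 × (-169000) = 122760 − 3550 + 34740 − 16900 = 137050
Overall = 0.21 × 176080 + 0.07 × 28019.92 + 0.72 × 137050 = 36976.8 + 1961.3944 + 98676 = 137614.1944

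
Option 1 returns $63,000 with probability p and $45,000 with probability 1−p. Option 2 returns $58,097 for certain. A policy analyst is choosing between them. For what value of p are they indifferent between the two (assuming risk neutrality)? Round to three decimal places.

p·63000 + (1−p)·45000 = 58097
18000p + 45000 = 58097
p = (58097 − 45000) / 18000

p = 0.728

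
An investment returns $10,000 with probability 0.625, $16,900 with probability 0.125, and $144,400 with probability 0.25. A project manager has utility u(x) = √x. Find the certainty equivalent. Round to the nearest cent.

$30,189.06

E[u] = 0.625·√10000 + 0.125·√16900 + 0.25·√144400 = 0.625·100 + 0.125·130 + 0.25·380 = 173.75
CE = (173.75)² = 30189.0625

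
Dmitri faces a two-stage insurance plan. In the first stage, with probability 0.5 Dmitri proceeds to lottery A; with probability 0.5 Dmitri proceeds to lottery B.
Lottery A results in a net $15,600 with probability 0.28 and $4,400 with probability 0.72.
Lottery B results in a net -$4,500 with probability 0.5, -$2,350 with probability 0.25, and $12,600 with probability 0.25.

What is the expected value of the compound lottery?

EV(A) = 0.28 × 15600 + 0.72 × 4400 = 4368 + 3168 = 7536
EV(B) = 0.5 × (-4500) + 0.25 × (-2350) + 0.25 × 12600 = -2250 − 587.5 + 3150 = 312.5
Overall = 0.5 × 7536 + 0.5 × 312.5 = 3768 + 156.25 = 3924.25

$3,924.25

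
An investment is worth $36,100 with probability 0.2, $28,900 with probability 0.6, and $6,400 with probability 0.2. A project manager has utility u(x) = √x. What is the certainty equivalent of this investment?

$24,336

E[u] = 0.2·√36100 + 0.6·√28900 + 0.2·√6400 = 0.2·190 + 0.6·170 + 0.2·80 = 156
CE = (156)² = 24336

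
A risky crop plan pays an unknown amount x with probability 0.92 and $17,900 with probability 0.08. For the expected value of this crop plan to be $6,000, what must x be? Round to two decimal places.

0.92·x + 0.08·17900 = 6000
0.92·x = 6000 − 1432 = 4568
x = 4568 / 0.92 = 4965.2174

x = $4,965.22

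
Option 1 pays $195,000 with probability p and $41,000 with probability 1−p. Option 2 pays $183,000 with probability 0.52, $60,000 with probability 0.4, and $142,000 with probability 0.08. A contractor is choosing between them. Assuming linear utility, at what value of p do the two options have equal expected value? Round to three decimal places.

EV(Option 2) = 0.52 × 183000 + 0.4 × 60000 + 0.08 × 142000 = 95160 + 24000 + 11360 = 130520
p·195000 + (1−p)·41000 = 130520
154000p + 41000 = 130520
p = (130520 − 41000) / 154000

p = 0.581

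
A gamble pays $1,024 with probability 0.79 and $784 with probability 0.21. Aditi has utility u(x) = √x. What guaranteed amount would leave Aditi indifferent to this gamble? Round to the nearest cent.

E[u] = 0.79·√1024 + 0.21·√784 = 0.79·32 + 0.21·28 = 31.16
CE = (31.16)² = 970.9456

$970.95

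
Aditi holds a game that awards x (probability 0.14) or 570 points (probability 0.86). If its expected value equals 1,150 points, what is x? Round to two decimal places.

x = 4712.86 points

0.14·x + 0.86·570 = 1150
0.14·x = 1150 − 490.2 = 659.8
x = 659.8 / 0.14 = 4712.8571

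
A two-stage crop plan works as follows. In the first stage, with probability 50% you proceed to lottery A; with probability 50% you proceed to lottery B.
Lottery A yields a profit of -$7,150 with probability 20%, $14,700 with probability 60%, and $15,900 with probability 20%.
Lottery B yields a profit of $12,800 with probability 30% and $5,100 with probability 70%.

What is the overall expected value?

EV(A) = 0.2 × (-7150) + 0.6 × 14700 + 0.2 × 15900 = -1430 + 8820 + 3180 = 10570
EV(B) = 0.3 × 12800 + 0.7 × 5100 = 3840 + 3570 = 7410
Overall = 0.5 × 10570 + 0.5 × 7410 = 5285 + 3705 = 8990

$8,990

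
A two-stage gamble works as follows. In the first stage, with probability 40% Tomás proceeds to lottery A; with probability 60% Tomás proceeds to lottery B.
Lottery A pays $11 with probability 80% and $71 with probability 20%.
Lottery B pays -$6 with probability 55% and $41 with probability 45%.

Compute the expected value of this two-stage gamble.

EV(A) = 0.8 × 11 + 0.2 × 71 = 8.8 + 14.2 = 23
EV(B) = 0.55 × (-6) + 0.45 × 41 = -3.3 + 18.45 = 15.15
Overall = 0.4 × 23 + 0.6 × 15.15 = 9.2 + 9.09 = 18.29

$18.29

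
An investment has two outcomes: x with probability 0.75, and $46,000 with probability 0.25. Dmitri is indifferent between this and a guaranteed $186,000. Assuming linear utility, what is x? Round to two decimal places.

0.75·x + 0.25·46000 = 186000
0.75·x = 186000 − 11500 = 174500
x = 174500 / 0.75 = 232666.6667

x = $232,666.67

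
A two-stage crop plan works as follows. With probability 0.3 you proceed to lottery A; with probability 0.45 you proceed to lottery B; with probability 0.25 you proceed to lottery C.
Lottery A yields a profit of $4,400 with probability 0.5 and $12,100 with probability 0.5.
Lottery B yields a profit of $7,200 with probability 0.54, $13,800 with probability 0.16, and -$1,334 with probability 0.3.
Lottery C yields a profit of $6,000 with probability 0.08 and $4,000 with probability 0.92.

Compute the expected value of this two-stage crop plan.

$6,078.11

EV(A) = 0.5 × 4400 + 0.5 × 12100 = 2200 + 6050 = 8250
EV(B) = 0.54 × 7200 + 0.16 × 13800 + 0.3 × (-1334) = 3888 + 2208 − 400.2 = 5695.8
EV(C) = 0.08 × 6000 + 0.92 × 4000 = 480 + 3680 = 4160
Overall = 0.3 × 8250 + 0.45 × 5695.8 + 0.25 × 4160 = 2475 + 2563.11 + 1040 = 6078.11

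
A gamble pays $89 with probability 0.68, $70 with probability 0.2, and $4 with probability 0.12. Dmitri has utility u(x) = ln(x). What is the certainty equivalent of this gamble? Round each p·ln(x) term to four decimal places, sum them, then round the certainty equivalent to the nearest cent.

$58.46

E[u] = 0.68·ln(89) + 0.2·ln(70) + 0.12·ln(4) = 3.0523 + 0.8497 + 0.1664 = 4.0684
CE = e^4.0684 ≈ 58.46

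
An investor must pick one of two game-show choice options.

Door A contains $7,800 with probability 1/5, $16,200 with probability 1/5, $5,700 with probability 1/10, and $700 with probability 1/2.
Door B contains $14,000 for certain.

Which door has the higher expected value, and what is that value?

Door B ($14,000)

Door A = 1/5 × 7800 + 1/5 × 16200 + 1/10 × 5700 + 1/2 × 700 = 1560 + 3240 + 570 + 350 = 5720
Door B: 14000 (certain)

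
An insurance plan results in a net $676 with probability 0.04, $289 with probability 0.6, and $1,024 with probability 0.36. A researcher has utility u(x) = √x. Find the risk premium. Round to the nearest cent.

$51.06

E[u] = 0.04·√676 + 0.6·√289 + 0.36·√1024 = 0.04·26 + 0.6·17 + 0.36·32 = 22.76
CE = (22.76)² = 518.0176
Risk premium = EV − CE = 569.08 − 518.0176 = 51.0624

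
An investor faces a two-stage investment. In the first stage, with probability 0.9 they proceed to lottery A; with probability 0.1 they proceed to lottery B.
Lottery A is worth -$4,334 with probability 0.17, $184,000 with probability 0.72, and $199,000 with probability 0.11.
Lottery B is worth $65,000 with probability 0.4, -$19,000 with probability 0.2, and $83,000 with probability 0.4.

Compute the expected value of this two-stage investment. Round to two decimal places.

EV(A) = 0.17 × (-4334) + 0.72 × 184000 + 0.11 × 199000 = -736.78 + 132480 + 21890 = 153633.22
EV(B) = 0.4 × 65000 + 0.2 × (-19000) + 0.4 × 83000 = 26000 − 3800 + 33200 = 55400
Overall = 0.9 × 153633.22 + 0.1 × 55400 = 138269.898 + 5540 = 143809.898

$143,809.90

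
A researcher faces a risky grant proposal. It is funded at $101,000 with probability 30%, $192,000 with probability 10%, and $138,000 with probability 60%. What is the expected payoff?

$132,300

EV = 0.3 × 101000 + 0.1 × 192000 + 0.6 × 138000 = 30300 + 19200 + 82800 = 132300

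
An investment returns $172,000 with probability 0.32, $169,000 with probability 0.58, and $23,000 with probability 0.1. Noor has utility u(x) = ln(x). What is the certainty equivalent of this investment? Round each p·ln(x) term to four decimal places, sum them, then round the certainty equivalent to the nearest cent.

$139,218.51

E[u] = 0.32·ln(172000) + 0.58·ln(169000) + 0.1·ln(23000) = 3.8577 + 6.9818 + 1.0043 = 11.8438
CE = e^11.8438 ≈ 139218.51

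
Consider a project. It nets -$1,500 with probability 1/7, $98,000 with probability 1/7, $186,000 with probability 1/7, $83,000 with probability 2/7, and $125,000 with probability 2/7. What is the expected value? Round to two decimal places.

$99,785.71

EV = 1/7 × (-1500) + 1/7 × 98000 + 1/7 × 186000 + 2/7 × 83000 + 2/7 × 125000 = -214.2857 + 14000 + 26571.4286 + 23714.2857 + 35714.2857 = 99785.7143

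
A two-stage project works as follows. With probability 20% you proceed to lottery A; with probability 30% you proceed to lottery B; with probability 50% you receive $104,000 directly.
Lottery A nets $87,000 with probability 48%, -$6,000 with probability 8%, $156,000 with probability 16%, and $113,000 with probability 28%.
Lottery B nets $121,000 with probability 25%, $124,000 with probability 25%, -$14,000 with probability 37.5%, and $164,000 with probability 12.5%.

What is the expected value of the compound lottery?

EV(A) = 0.48 × 87000 + 0.08 × (-6000) + 0.16 × 156000 + 0.28 × 113000 = 41760 − 480 + 24960 + 31640 = 97880
EV(B) = 0.25 × 121000 + 0.25 × 124000 + 0.375 × (-14000) + 0.125 × 164000 = 30250 + 31000 − 5250 + 20500 = 76500
Branch C: 104000 (certain)
Overall = 0.2 × 97880 + 0.3 × 76500 + 0.5 × 104000 = 19576 + 22950 + 52000 = 94526

$94,526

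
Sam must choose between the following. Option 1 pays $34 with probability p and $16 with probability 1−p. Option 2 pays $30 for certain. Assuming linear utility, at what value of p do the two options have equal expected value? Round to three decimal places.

p·34 + (1−p)·16 = 30
18p + 16 = 30
p = (30 − 16) / 18

p = 0.778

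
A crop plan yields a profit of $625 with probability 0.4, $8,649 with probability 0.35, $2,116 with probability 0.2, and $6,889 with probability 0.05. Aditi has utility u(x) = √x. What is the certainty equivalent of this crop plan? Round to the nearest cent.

E[u] = 0.4·√625 + 0.35·√8649 + 0.2·√2116 + 0.05·√6889 = 0.4·25 + 0.35·93 + 0.2·46 + 0.05·83 = 55.9
CE = (55.9)² = 3124.81

$3,124.81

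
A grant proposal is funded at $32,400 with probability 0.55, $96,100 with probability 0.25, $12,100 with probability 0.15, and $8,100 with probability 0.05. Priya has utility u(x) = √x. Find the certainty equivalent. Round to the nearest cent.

$39,006.25

E[u] = 0.55·√32400 + 0.25·√96100 + 0.15·√12100 + 0.05·√8100 = 0.55·180 + 0.25·310 + 0.15·110 + 0.05·90 = 197.5
CE = (197.5)² = 39006.25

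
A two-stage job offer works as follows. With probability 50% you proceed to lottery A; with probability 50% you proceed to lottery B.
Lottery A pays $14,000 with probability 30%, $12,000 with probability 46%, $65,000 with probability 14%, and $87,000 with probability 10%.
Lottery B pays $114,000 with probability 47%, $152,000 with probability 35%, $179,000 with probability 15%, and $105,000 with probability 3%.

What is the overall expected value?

EV(A) = 0.3 × 14000 + 0.46 × 12000 + 0.14 × 65000 + 0.1 × 87000 = 4200 + 5520 + 9100 + 8700 = 27520
EV(B) = 0.47 × 114000 + 0.35 × 152000 + 0.15 × 179000 + 0.03 × 105000 = 53580 + 53200 + 26850 + 3150 = 136780
Overall = 0.5 × 27520 + 0.5 × 136780 = 13760 + 68390 = 82150

$82,150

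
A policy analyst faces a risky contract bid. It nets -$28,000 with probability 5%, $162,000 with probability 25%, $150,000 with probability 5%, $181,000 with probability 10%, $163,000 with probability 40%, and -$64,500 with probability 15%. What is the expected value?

$120,225

EV = 0.05 × (-28000) + 0.25 × 162000 + 0.05 × 150000 + 0.1 × 181000 + 0.4 × 163000 + 0.15 × (-64500) = -1400 + 40500 + 7500 + 18100 + 65200 − 9675 = 120225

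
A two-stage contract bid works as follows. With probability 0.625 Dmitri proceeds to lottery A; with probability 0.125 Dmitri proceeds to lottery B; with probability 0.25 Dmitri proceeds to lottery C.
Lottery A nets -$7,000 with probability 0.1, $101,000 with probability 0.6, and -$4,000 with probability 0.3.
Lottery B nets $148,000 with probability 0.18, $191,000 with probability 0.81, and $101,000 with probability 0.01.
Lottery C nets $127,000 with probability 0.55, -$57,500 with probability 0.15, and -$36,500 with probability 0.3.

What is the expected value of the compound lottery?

$72,051.25

EV(A) = 0.1 × (-7000) + 0.6 × 101000 + 0.3 × (-4000) = -700 + 60600 − 1200 = 58700
EV(B) = 0.18 × 148000 + 0.81 × 191000 + 0.01 × 101000 = 26640 + 154710 + 1010 = 182360
EV(C) = 0.55 × 127000 + 0.15 × (-57500) + 0.3 × (-36500) = 69850 − 8625 − 10950 = 50275
Overall = 0.625 × 58700 + 0.125 × 182360 + 0.25 × 50275 = 36687.5 + 22795 + 12568.75 = 72051.25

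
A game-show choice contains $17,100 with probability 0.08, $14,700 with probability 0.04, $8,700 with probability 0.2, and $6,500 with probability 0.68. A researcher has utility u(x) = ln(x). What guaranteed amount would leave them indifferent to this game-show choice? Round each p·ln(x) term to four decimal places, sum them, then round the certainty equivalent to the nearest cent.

$7,690.95

E[u] = 0.08·ln(17100) + 0.04·ln(14700) + 0.2·ln(8700) + 0.68·ln(6500) = 0.7797 + 0.3838 + 1.8142 + 5.9701 = 8.9478
CE = e^8.9478 ≈ 7690.95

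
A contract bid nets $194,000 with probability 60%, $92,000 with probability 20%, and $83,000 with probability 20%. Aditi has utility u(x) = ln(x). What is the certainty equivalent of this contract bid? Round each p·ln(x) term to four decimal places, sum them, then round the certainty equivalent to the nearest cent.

E[u] = 0.6·ln(194000) + 0.2·ln(92000) + 0.2·ln(83000) = 7.3054 + 2.2859 + 2.2653 = 11.8566
CE = e^11.8566 ≈ 141011.96

$141,011.96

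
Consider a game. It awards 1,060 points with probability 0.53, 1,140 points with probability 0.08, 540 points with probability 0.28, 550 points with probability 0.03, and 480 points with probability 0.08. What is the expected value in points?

EV = 0.53 × 1060 + 0.08 × 1140 + 0.28 × 540 + 0.03 × 550 + 0.08 × 480 = 561.8 + 91.2 + 151.2 + 16.5 + 38.4 = 859.1

859.1 points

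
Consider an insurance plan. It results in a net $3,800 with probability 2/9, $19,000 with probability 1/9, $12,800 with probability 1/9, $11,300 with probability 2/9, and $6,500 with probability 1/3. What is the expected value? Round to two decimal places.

EV = 2/9 × 3800 + 1/9 × 19000 + 1/9 × 12800 + 2/9 × 11300 + 1/3 × 6500 = 844.4444 + 2111.1111 + 1422.2222 + 2511.1111 + 2166.6667 = 9055.5556

$9,055.56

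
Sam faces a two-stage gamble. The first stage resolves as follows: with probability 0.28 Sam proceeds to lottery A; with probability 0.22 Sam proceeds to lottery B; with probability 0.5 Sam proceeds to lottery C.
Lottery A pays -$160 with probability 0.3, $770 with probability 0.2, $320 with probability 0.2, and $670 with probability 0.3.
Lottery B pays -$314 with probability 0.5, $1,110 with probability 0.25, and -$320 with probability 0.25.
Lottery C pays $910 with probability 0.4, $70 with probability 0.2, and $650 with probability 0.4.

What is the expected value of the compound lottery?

EV(A) = 0.3 × (-160) + 0.2 × 770 + 0.2 × 320 + 0.3 × 670 = -48 + 154 + 64 + 201 = 371
EV(B) = 0.5 × (-314) + 0.25 × 1110 + 0.25 × (-320) = -157 + 277.5 − 80 = 40.5
EV(C) = 0.4 × 910 + 0.2 × 70 + 0.4 × 650 = 364 + 14 + 260 = 638
Overall = 0.28 × 371 + 0.22 × 40.5 + 0.5 × 638 = 103.88 + 8.91 + 319 = 431.79

$431.79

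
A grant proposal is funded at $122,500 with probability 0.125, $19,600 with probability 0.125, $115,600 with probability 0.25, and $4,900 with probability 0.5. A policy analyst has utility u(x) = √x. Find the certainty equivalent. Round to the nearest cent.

E[u] = 0.125·√122500 + 0.125·√19600 + 0.25·√115600 + 0.5·√4900 = 0.125·350 + 0.125·140 + 0.25·340 + 0.5·70 = 181.25
CE = (181.25)² = 32851.5625

$32,851.56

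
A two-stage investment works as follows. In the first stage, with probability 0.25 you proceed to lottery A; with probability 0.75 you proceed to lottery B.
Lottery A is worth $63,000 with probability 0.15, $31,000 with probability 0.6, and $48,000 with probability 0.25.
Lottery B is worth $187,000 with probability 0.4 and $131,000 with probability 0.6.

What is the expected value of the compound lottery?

$125,062.50

EV(A) = 0.15 × 63000 + 0.6 × 31000 + 0.25 × 48000 = 9450 + 18600 + 12000 = 40050
EV(B) = 0.4 × 187000 + 0.6 × 131000 = 74800 + 78600 = 153400
Overall = 0.25 × 40050 + 0.75 × 153400 = 10012.5 + 115050 = 125062.5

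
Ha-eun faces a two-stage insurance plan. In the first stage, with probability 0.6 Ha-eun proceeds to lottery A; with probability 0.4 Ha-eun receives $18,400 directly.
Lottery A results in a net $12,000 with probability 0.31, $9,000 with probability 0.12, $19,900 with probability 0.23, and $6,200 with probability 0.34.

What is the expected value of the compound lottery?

$14,251

EV(A) = 0.31 × 12000 + 0.12 × 9000 + 0.23 × 19900 + 0.34 × 6200 = 3720 + 1080 + 4577 + 2108 = 11485
Branch B: 18400 (certain)
Overall = 0.6 × 11485 + 0.4 × 18400 = 6891 + 7360 = 14251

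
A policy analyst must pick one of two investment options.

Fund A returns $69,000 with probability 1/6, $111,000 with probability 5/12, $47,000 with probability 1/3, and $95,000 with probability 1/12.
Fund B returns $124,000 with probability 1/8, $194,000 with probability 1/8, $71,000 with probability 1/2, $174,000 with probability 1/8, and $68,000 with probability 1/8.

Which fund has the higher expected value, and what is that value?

Fund B ($105,500)

Fund A = 1/6 × 69000 + 5/12 × 111000 + 1/3 × 47000 + 1/12 × 95000 = 11500 + 46250 + 15666.6667 + 7916.6667 = 81333.3333
Fund B = 1/8 × 124000 + 1/8 × 194000 + 1/2 × 71000 + 1/8 × 174000 + 1/8 × 68000 = 15500 + 24250 + 35500 + 21750 + 8500 = 105500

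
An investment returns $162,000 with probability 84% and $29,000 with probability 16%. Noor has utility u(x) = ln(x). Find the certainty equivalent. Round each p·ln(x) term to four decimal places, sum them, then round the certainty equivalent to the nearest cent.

E[u] = 0.84·ln(162000) + 0.16·ln(29000) = 10.0761 + 1.6440 = 11.7201
CE = e^11.7201 ≈ 123019.73

$123,019.73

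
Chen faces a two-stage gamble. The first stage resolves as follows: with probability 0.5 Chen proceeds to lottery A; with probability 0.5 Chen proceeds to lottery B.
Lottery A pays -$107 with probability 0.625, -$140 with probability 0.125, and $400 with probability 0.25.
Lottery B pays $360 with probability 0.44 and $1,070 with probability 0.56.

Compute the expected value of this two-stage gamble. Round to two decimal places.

EV(A) = 0.625 × (-107) + 0.125 × (-140) + 0.25 × 400 = -66.875 − 17.5 + 100 = 15.625
EV(B) = 0.44 × 360 + 0.56 × 1070 = 158.4 + 599.2 = 757.6
Overall = 0.5 × 15.625 + 0.5 × 757.6 = 7.8125 + 378.8 = 386.6125

$386.61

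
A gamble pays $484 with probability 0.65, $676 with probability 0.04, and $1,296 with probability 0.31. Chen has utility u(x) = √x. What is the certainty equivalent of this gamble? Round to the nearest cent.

$702.25

E[u] = 0.65·√484 + 0.04·√676 + 0.31·√1296 = 0.65·22 + 0.04·26 + 0.31·36 = 26.5
CE = (26.5)² = 702.25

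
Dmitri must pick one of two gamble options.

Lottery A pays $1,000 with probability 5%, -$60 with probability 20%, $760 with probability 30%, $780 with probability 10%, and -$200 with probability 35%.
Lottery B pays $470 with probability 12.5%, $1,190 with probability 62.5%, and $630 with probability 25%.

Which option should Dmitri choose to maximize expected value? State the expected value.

Lottery A = 0.05 × 1000 + 0.2 × (-60) + 0.3 × 760 + 0.1 × 780 + 0.35 × (-200) = 50 − 12 + 228 + 78 − 70 = 274
Lottery B = 0.125 × 470 + 0.625 × 1190 + 0.25 × 630 = 58.75 + 743.75 + 157.5 = 960

Lottery B ($960)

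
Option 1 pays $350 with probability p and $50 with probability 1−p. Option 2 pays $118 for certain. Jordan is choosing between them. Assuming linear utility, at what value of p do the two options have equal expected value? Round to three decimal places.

p = 0.227

p·350 + (1−p)·50 = 118
300p + 50 = 118
p = (118 − 50) / 300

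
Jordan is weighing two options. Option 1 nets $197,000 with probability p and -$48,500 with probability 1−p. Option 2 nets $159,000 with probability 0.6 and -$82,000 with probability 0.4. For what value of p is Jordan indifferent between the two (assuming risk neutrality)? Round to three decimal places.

p = 0.453

EV(Option 2) = 0.6 × 159000 + 0.4 × (-82000) = 95400 − 32800 = 62600
p·197000 + (1−p)·(-48500) = 62600
245500p − 48500 = 62600
p = (62600 + 48500) / 245500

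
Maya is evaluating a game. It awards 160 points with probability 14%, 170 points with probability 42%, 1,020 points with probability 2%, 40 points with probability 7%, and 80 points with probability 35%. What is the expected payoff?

EV = 0.14 × 160 + 0.42 × 170 + 0.02 × 1020 + 0.07 × 40 + 0.35 × 80 = 22.4 + 71.4 + 20.4 + 2.8 + 28 = 145

145 points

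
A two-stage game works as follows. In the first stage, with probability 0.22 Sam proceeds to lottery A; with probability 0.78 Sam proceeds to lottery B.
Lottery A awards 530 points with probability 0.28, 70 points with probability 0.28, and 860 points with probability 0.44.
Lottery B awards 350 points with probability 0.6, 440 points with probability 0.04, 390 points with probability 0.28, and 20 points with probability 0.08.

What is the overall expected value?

384.16 points

EV(A) = 0.28 × 530 + 0.28 × 70 + 0.44 × 860 = 148.4 + 19.6 + 378.4 = 546.4
EV(B) = 0.6 × 350 + 0.04 × 440 + 0.28 × 390 + 0.08 × 20 = 210 + 17.6 + 109.2 + 1.6 = 338.4
Overall = 0.22 × 546.4 + 0.78 × 338.4 = 120.208 + 263.952 = 384.16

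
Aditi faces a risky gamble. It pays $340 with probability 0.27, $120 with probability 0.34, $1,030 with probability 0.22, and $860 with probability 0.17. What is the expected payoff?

$505.40

EV = 0.27 × 340 + 0.34 × 120 + 0.22 × 1030 + 0.17 × 860 = 91.8 + 40.8 + 226.6 + 146.2 = 505.4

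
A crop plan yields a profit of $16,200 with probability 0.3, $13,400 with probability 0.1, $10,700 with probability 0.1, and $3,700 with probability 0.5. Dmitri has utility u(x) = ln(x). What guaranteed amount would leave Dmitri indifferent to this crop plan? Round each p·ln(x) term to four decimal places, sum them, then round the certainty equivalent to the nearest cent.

E[u] = 0.3·ln(16200) + 0.1·ln(13400) + 0.1·ln(10700) + 0.5·ln(3700) = 2.9078 + 0.9503 + 0.9278 + 4.1080 = 8.8939
CE = e^8.8939 ≈ 7287.38

$7,287.38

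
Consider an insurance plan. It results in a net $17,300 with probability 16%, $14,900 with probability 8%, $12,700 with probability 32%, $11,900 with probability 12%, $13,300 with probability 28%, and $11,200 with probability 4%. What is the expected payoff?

EV = 0.16 × 17300 + 0.08 × 14900 + 0.32 × 12700 + 0.12 × 11900 + 0.28 × 13300 + 0.04 × 11200 = 2768 + 1192 + 4064 + 1428 + 3724 + 448 = 13624

$13,624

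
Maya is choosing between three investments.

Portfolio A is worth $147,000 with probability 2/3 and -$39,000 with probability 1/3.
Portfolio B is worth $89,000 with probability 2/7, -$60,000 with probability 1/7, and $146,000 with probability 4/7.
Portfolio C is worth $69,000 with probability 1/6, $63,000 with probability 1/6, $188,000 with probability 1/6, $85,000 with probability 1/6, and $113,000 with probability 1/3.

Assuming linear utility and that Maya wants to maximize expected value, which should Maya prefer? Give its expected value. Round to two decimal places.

Portfolio A = 2/3 × 147000 + 1/3 × (-39000) = 98000 − 13000 = 85000
Portfolio B = 2/7 × 89000 + 1/7 × (-60000) + 4/7 × 146000 = 25428.5714 − 8571.4286 + 83428.5714 = 100285.7143
Portfolio C = 1/6 × 69000 + 1/6 × 63000 + 1/6 × 188000 + 1/6 × 85000 + 1/3 × 113000 = 11500 + 10500 + 31333.3333 + 14166.6667 + 37666.6667 = 105166.6667

Portfolio C ($105,166.67)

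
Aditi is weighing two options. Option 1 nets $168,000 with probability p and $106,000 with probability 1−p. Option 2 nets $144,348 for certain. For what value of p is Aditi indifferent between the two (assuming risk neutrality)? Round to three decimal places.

p·168000 + (1−p)·106000 = 144348
62000p + 106000 = 144348
p = (144348 − 106000) / 62000

p = 0.619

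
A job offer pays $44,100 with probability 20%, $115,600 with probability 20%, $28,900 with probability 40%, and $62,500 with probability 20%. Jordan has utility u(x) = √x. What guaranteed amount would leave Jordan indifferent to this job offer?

$51,984

E[u] = 0.2·√44100 + 0.2·√115600 + 0.4·√28900 + 0.2·√62500 = 0.2·210 + 0.2·340 + 0.4·170 + 0.2·250 = 228
CE = (228)² = 51984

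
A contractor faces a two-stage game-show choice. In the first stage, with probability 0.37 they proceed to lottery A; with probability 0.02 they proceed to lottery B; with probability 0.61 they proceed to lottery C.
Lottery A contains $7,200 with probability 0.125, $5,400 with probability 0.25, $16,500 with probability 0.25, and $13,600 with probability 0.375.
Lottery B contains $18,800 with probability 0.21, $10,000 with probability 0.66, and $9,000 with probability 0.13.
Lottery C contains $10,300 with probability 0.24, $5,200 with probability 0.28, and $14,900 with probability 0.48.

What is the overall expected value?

EV(A) = 0.125 × 7200 + 0.25 × 5400 + 0.25 × 16500 + 0.375 × 13600 = 900 + 1350 + 4125 + 5100 = 11475
EV(B) = 0.21 × 18800 + 0.66 × 10000 + 0.13 × 9000 = 3948 + 6600 + 1170 = 11718
EV(C) = 0.24 × 10300 + 0.28 × 5200 + 0.48 × 14900 = 2472 + 1456 + 7152 = 11080
Overall = 0.37 × 11475 + 0.02 × 11718 + 0.61 × 11080 = 4245.75 + 234.36 + 6758.8 = 11238.91

$11,238.91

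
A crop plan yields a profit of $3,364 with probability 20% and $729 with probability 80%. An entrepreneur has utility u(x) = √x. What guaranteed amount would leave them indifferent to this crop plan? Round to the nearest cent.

$1,102.24

E[u] = 0.2·√3364 + 0.8·√729 = 0.2·58 + 0.8·27 = 33.2
CE = (33.2)² = 1102.24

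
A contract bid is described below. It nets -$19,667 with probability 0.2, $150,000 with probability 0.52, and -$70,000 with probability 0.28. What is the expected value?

EV = 0.2 × (-19667) + 0.52 × 150000 + 0.28 × (-70000) = -3933.4 + 78000 − 19600 = 54466.6

$54,466.60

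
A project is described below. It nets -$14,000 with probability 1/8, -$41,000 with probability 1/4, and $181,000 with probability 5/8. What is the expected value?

$101,125

EV = 1/8 × (-14000) + 1/4 × (-41000) + 5/8 × 181000 = -1750 − 10250 + 113125 = 101125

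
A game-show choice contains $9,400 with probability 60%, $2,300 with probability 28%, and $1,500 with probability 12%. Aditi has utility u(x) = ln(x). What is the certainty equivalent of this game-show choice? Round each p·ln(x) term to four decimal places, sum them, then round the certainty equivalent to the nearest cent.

E[u] = 0.6·ln(9400) + 0.28·ln(2300) + 0.12·ln(1500) = 5.4891 + 2.1674 + 0.8776 = 8.5341
CE = e^8.5341 ≈ 5085.25

$5,085.25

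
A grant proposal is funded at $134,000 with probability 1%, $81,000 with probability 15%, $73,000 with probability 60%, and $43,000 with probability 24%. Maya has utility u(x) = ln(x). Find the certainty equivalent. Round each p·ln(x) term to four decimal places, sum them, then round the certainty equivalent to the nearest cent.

E[u] = 0.01·ln(134000) + 0.15·ln(81000) + 0.6·ln(73000) + 0.24·ln(43000) = 0.1181 + 1.6953 + 6.7189 + 2.5605 = 11.0928
CE = e^11.0928 ≈ 65696.44

$65,696.44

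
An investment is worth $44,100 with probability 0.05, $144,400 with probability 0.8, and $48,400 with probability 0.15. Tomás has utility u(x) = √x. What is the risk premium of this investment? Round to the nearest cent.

E[u] = 0.05·√44100 + 0.8·√144400 + 0.15·√48400 = 0.05·210 + 0.8·380 + 0.15·220 = 347.5
CE = (347.5)² = 120756.25
Risk premium = EV − CE = 124985 − 120756.25 = 4228.75

$4,228.75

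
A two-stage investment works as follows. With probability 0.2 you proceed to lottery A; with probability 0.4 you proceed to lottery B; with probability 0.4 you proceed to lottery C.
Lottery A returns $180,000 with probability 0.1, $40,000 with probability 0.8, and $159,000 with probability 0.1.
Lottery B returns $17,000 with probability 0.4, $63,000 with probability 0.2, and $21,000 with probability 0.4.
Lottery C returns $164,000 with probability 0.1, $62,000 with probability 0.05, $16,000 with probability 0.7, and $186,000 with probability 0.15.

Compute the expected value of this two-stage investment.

$47,740

EV(A) = 0.1 × 180000 + 0.8 × 40000 + 0.1 × 159000 = 18000 + 32000 + 15900 = 65900
EV(B) = 0.4 × 17000 + 0.2 × 63000 + 0.4 × 21000 = 6800 + 12600 + 8400 = 27800
EV(C) = 0.1 × 164000 + 0.05 × 62000 + 0.7 × 16000 + 0.15 × 186000 = 16400 + 3100 + 11200 + 27900 = 58600
Overall = 0.2 × 65900 + 0.4 × 27800 + 0.4 × 58600 = 13180 + 11120 + 23440 = 47740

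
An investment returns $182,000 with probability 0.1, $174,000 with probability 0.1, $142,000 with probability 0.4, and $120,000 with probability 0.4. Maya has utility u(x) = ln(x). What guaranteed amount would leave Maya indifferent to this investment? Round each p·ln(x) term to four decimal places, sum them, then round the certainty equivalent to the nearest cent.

$138,884.79

E[u] = 0.1·ln(182000) + 0.1·ln(174000) + 0.4·ln(142000) + 0.4·ln(120000) = 1.2112 + 1.2067 + 4.7454 + 4.6781 = 11.8414
CE = e^11.8414 ≈ 138884.79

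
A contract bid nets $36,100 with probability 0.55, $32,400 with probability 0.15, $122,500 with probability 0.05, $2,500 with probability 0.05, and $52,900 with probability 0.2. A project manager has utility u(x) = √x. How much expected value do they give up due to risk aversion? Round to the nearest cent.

$2,538.75

E[u] = 0.55·√36100 + 0.15·√32400 + 0.05·√122500 + 0.05·√2500 + 0.2·√52900 = 0.55·190 + 0.15·180 + 0.05·350 + 0.05·50 + 0.2·230 = 197.5
CE = (197.5)² = 39006.25
Risk premium = EV − CE = 41545 − 39006.25 = 2538.75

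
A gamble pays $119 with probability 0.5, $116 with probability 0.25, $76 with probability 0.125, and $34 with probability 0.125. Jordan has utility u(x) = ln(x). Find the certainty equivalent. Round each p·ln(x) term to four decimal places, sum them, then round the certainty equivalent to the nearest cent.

E[u] = 0.5·ln(119) + 0.25·ln(116) + 0.125·ln(76) + 0.125·ln(34) = 2.3896 + 1.1884 + 0.5413 + 0.4408 = 4.5601
CE = e^4.5601 ≈ 95.59

$95.59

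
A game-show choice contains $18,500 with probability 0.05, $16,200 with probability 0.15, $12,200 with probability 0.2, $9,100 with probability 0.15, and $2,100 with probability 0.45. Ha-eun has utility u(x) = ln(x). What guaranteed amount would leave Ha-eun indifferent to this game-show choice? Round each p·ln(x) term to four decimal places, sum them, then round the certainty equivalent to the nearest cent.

$5,635.27

E[u] = 0.05·ln(18500) + 0.15·ln(16200) + 0.2·ln(12200) + 0.15·ln(9100) + 0.45·ln(2100) = 0.4913 + 1.4539 + 1.8818 + 1.3674 + 3.4424 = 8.6368
CE = e^8.6368 ≈ 5635.27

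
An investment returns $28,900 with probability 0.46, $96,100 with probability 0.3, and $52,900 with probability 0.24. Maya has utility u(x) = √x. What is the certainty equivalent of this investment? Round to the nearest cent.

$51,256.96

E[u] = 0.46·√28900 + 0.3·√96100 + 0.24·√52900 = 0.46·170 + 0.3·310 + 0.24·230 = 226.4
CE = (226.4)² = 51256.96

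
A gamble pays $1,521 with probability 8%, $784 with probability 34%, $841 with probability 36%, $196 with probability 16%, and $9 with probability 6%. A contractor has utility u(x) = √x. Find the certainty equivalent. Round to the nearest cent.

E[u] = 0.08·√1521 + 0.34·√784 + 0.36·√841 + 0.16·√196 + 0.06·√9 = 0.08·39 + 0.34·28 + 0.36·29 + 0.16·14 + 0.06·3 = 25.5
CE = (25.5)² = 650.25

$650.25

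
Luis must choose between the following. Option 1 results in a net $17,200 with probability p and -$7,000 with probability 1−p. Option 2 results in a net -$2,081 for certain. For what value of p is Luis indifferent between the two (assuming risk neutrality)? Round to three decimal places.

p·17200 + (1−p)·(-7000) = -2081
24200p − 7000 = -2081
p = (-2081 + 7000) / 24200

p = 0.203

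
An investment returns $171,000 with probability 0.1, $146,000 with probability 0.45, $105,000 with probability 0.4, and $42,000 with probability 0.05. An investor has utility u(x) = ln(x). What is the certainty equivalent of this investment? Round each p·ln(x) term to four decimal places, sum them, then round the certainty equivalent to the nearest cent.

$122,149.38

E[u] = 0.1·ln(171000) + 0.45·ln(146000) + 0.4·ln(105000) + 0.05·ln(42000) = 1.2049 + 5.3511 + 4.6247 + 0.5323 = 11.7130
CE = e^11.7130 ≈ 122149.38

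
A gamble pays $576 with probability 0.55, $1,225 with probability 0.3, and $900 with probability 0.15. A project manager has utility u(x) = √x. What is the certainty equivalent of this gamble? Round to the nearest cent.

$795.24

E[u] = 0.55·√576 + 0.3·√1225 + 0.15·√900 = 0.55·24 + 0.3·35 + 0.15·30 = 28.2
CE = (28.2)² = 795.24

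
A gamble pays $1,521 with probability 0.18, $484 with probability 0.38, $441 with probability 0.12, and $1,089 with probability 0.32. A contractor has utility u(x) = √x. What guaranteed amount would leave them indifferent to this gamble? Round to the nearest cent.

$809.97

E[u] = 0.18·√1521 + 0.38·√484 + 0.12·√441 + 0.32·√1089 = 0.18·39 + 0.38·22 + 0.12·21 + 0.32·33 = 28.46
CE = (28.46)² = 809.9716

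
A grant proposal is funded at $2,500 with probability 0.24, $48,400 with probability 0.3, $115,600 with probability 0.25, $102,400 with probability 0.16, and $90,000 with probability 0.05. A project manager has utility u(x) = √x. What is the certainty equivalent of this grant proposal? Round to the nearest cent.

E[u] = 0.24·√2500 + 0.3·√48400 + 0.25·√115600 + 0.16·√102400 + 0.05·√90000 = 0.24·50 + 0.3·220 + 0.25·340 + 0.16·320 + 0.05·300 = 229.2
CE = (229.2)² = 52532.64

$52,532.64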